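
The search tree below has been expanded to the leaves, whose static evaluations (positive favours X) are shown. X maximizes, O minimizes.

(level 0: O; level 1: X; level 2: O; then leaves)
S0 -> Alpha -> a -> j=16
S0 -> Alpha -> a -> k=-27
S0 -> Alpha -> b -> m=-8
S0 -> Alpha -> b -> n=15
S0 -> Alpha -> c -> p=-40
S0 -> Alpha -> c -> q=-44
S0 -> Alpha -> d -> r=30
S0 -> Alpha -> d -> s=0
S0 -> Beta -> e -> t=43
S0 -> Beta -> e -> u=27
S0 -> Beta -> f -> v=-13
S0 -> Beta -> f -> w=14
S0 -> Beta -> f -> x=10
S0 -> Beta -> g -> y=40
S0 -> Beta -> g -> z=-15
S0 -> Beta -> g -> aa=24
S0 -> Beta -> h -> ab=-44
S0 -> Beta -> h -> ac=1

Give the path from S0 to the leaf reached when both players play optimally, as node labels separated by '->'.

S0 -> Alpha -> d -> s

a (O): min(16, -27) = -27
b (O): min(-8, 15) = -8
c (O): min(-40, -44) = -44
d (O): min(30, 0) = 0
Alpha (X): max(-27, -8, -44, 0) = 0
e (O): min(43, 27) = 27
f (O): min(-13, 14, 10) = -13
g (O): min(40, -15, 24) = -15
h (O): min(-44, 1) = -44
Beta (X): max(27, -13, -15, -44) = 27
S0 (O): min(0, 27) = 0
At S0, O picks Alpha (lowest: 0).
At Alpha, X picks d (highest: 0).
At d, O picks s (lowest: 0).
Terminal value 0.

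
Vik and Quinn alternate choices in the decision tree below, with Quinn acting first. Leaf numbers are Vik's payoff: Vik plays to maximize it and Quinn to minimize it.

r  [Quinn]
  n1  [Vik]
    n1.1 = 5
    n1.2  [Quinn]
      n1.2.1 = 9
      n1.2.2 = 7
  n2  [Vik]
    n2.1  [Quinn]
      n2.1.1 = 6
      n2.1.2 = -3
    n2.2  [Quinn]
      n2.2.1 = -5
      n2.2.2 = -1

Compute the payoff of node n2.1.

n2.1 (Quinn): min(6, -3) = -3

-3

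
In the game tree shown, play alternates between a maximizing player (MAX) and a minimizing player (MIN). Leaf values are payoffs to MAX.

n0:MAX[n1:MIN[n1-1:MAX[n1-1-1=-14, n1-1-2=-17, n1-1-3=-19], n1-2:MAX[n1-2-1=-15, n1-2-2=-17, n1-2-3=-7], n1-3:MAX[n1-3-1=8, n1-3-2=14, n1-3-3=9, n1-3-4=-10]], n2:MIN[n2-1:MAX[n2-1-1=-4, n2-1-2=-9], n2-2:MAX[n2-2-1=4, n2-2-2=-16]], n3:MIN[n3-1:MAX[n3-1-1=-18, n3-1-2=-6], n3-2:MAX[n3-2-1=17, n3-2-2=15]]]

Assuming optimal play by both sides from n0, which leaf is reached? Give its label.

n2-1-1

n1-1 (MAX): max(-14, -17, -19) = -14
n1-2 (MAX): max(-15, -17, -7) = -7
n1-3 (MAX): max(8, 14, 9, -10) = 14
n1 (MIN): min(-14, -7, 14) = -14
n2-1 (MAX): max(-4, -9) = -4
n2-2 (MAX): max(4, -16) = 4
n2 (MIN): min(-4, 4) = -4
n3-1 (MAX): max(-18, -6) = -6
n3-2 (MAX): max(17, 15) = 17
n3 (MIN): min(-6, 17) = -6
n0 (MAX): max(-14, -4, -6) = -4
At n0, MAX picks n2 (highest: -4).
At n2, MIN picks n2-1 (lowest: -4).
At n2-1, MAX picks n2-1-1 (highest: -4).
Terminal value -4.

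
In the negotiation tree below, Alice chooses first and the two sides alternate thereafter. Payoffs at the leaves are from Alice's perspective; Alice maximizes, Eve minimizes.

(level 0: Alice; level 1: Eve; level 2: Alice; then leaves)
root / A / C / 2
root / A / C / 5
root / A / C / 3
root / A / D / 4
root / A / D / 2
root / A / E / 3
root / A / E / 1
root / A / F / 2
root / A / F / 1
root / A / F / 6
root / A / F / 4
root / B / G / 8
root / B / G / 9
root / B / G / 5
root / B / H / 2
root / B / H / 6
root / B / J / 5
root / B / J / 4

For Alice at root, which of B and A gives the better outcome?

G (Alice): max(8, 9, 5) = 9
H (Alice): max(2, 6) = 6
J (Alice): max(5, 4) = 5
B (Eve): min(9, 6, 5) = 5
C (Alice): max(2, 5, 3) = 5
D (Alice): max(4, 2) = 4
E (Alice): max(3, 1) = 3
F (Alice): max(2, 1, 6, 4) = 6
A (Eve): min(5, 4, 3, 6) = 3
Alice prefers the higher value; B=5, A=3. B is better since 5 > 3.

B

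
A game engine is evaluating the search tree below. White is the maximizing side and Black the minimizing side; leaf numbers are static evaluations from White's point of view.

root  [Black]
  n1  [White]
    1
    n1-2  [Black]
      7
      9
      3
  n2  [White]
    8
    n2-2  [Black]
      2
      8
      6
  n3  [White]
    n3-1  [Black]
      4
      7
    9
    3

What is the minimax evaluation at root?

3

n1-2 (Black): min(7, 9, 3) = 3
n1 (White): max(1, 3) = 3
n2-2 (Black): min(2, 8, 6) = 2
n2 (White): max(8, 2) = 8
n3-1 (Black): min(4, 7) = 4
n3 (White): max(4, 9, 3) = 9
root (Black): min(3, 8, 9) = 3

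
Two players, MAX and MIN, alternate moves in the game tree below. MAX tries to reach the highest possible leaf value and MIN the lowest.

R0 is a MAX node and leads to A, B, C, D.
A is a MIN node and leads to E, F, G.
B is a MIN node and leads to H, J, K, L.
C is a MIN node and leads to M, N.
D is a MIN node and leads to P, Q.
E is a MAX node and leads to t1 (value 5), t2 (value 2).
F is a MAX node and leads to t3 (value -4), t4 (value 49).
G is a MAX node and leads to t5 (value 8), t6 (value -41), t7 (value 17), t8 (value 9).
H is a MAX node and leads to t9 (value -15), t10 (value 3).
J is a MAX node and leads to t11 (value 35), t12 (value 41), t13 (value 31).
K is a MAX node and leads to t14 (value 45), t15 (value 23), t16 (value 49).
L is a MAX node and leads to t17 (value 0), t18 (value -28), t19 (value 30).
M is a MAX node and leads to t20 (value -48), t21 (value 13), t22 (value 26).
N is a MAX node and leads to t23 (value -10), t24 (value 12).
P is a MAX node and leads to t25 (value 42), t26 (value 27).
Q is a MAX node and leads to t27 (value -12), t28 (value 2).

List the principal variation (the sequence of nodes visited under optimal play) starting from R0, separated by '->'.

E (MAX): max(5, 2) = 5
F (MAX): max(-4, 49) = 49
G (MAX): max(8, -41, 17, 9) = 17
A (MIN): min(5, 49, 17) = 5
H (MAX): max(-15, 3) = 3
J (MAX): max(35, 41, 31) = 41
K (MAX): max(45, 23, 49) = 49
L (MAX): max(0, -28, 30) = 30
B (MIN): min(3, 41, 49, 30) = 3
M (MAX): max(-48, 13, 26) = 26
N (MAX): max(-10, 12) = 12
C (MIN): min(26, 12) = 12
P (MAX): max(42, 27) = 42
Q (MAX): max(-12, 2) = 2
D (MIN): min(42, 2) = 2
R0 (MAX): max(5, 3, 12, 2) = 12
At R0, MAX picks C (highest: 12).
At C, MIN picks N (lowest: 12).
At N, MAX picks t24 (highest: 12).
Terminal value 12.

R0 -> C -> N -> t24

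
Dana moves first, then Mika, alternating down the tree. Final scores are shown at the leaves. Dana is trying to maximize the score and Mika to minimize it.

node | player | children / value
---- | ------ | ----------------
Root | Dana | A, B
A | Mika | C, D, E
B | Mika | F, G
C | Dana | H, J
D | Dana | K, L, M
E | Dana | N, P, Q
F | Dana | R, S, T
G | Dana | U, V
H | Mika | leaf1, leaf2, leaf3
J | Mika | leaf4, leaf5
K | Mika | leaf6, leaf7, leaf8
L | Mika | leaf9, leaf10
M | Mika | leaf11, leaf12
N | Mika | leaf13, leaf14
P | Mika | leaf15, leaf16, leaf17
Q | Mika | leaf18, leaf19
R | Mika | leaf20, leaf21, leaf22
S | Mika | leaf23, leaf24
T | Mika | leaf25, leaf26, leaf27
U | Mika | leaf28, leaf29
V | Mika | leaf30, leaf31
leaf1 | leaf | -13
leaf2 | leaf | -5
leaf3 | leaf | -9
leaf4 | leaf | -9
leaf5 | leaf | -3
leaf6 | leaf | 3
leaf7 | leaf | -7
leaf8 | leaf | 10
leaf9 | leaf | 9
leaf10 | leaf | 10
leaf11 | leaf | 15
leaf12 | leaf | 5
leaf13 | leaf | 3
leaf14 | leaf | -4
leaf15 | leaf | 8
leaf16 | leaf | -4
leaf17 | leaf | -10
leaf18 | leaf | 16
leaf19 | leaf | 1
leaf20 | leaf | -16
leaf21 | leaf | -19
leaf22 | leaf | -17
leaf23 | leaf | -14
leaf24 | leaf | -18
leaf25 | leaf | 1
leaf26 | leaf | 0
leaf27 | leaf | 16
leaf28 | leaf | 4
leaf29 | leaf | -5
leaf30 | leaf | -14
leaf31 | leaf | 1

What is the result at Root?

H (Mika): min(-13, -5, -9) = -13
J (Mika): min(-9, -3) = -9
C (Dana): max(-13, -9) = -9
K (Mika): min(3, -7, 10) = -7
L (Mika): min(9, 10) = 9
M (Mika): min(15, 5) = 5
D (Dana): max(-7, 9, 5) = 9
N (Mika): min(3, -4) = -4
P (Mika): min(8, -4, -10) = -10
Q (Mika): min(16, 1) = 1
E (Dana): max(-4, -10, 1) = 1
A (Mika): min(-9, 9, 1) = -9
R (Mika): min(-16, -19, -17) = -19
S (Mika): min(-14, -18) = -18
T (Mika): min(1, 0, 16) = 0
F (Dana): max(-19, -18, 0) = 0
U (Mika): min(4, -5) = -5
V (Mika): min(-14, 1) = -14
G (Dana): max(-5, -14) = -5
B (Mika): min(0, -5) = -5
Root (Dana): max(-9, -5) = -5

-5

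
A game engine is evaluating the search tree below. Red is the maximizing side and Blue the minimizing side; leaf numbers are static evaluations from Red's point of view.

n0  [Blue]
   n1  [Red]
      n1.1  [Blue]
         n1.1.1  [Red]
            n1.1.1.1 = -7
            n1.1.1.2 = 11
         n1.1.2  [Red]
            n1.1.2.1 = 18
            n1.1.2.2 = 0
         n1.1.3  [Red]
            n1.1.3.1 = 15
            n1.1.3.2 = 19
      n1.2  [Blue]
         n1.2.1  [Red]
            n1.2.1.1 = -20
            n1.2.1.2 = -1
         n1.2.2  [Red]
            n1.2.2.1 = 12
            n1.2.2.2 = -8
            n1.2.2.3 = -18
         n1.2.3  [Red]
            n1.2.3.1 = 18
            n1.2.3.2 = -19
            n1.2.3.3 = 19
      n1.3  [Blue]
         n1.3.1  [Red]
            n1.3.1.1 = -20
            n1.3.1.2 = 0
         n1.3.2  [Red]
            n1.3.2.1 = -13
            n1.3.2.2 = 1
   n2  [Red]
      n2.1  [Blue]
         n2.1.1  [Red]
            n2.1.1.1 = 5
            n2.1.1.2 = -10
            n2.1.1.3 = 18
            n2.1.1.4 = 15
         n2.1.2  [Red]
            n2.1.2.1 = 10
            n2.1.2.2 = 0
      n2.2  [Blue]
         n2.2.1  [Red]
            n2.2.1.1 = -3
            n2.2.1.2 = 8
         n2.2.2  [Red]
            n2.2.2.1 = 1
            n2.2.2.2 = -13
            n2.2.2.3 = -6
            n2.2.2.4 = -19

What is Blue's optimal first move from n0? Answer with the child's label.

n2

n1.1.1 (Red): max(-7, 11) = 11
n1.1.2 (Red): max(18, 0) = 18
n1.1.3 (Red): max(15, 19) = 19
n1.1 (Blue): min(11, 18, 19) = 11
n1.2.1 (Red): max(-20, -1) = -1
n1.2.2 (Red): max(12, -8, -18) = 12
n1.2.3 (Red): max(18, -19, 19) = 19
n1.2 (Blue): min(-1, 12, 19) = -1
n1.3.1 (Red): max(-20, 0) = 0
n1.3.2 (Red): max(-13, 1) = 1
n1.3 (Blue): min(0, 1) = 0
n1 (Red): max(11, -1, 0) = 11
n2.1.1 (Red): max(5, -10, 18, 15) = 18
n2.1.2 (Red): max(10, 0) = 10
n2.1 (Blue): min(18, 10) = 10
n2.2.1 (Red): max(-3, 8) = 8
n2.2.2 (Red): max(1, -13, -6, -19) = 1
n2.2 (Blue): min(8, 1) = 1
n2 (Red): max(10, 1) = 10
n0 (Blue): min(11, 10) = 10
Blue at n0 wants the lowest of {n1=11, n2=10}, so chooses n2.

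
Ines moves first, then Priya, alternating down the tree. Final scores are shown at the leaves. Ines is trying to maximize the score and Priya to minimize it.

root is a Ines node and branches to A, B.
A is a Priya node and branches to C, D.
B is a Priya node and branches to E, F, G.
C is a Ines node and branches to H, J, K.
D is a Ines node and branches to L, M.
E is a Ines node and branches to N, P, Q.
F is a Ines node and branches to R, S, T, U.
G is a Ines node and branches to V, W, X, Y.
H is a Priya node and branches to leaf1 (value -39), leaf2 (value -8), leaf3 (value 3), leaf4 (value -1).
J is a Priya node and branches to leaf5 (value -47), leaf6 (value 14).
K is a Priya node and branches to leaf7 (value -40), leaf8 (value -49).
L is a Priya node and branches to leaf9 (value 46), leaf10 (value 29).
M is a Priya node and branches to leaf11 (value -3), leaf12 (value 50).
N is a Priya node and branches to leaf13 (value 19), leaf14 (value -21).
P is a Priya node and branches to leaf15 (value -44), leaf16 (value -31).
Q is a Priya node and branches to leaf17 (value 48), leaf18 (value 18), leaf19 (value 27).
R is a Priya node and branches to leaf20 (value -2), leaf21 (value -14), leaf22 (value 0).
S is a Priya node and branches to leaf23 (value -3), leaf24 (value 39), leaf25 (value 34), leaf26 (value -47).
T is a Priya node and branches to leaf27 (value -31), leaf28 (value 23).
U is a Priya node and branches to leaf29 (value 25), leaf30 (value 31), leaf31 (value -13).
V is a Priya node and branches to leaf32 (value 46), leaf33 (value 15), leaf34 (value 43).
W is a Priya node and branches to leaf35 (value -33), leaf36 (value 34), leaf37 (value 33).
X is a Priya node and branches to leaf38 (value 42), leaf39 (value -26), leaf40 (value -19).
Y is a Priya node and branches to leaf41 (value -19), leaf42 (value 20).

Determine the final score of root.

H (Priya): min(-39, -8, 3, -1) = -39
J (Priya): min(-47, 14) = -47
K (Priya): min(-40, -49) = -49
C (Ines): max(-39, -47, -49) = -39
L (Priya): min(46, 29) = 29
M (Priya): min(-3, 50) = -3
D (Ines): max(29, -3) = 29
A (Priya): min(-39, 29) = -39
N (Priya): min(19, -21) = -21
P (Priya): min(-44, -31) = -44
Q (Priya): min(48, 18, 27) = 18
E (Ines): max(-21, -44, 18) = 18
R (Priya): min(-2, -14, 0) = -14
S (Priya): min(-3, 39, 34, -47) = -47
T (Priya): min(-31, 23) = -31
U (Priya): min(25, 31, -13) = -13
F (Ines): max(-14, -47, -31, -13) = -13
V (Priya): min(46, 15, 43) = 15
W (Priya): min(-33, 34, 33) = -33
X (Priya): min(42, -26, -19) = -26
Y (Priya): min(-19, 20) = -19
G (Ines): max(15, -33, -26, -19) = 15
B (Priya): min(18, -13, 15) = -13
root (Ines): max(-39, -13) = -13

-13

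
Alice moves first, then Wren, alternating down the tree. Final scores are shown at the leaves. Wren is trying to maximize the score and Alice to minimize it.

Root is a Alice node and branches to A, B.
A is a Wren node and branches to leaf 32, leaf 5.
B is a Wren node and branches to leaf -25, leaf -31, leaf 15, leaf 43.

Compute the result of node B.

B (Wren): max(-25, -31, 15, 43) = 43

43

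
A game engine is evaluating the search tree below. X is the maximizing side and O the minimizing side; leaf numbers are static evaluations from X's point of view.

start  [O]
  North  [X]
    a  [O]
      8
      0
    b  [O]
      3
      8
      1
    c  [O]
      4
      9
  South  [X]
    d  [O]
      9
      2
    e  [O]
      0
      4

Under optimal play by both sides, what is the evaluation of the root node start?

2

a (O): min(8, 0) = 0
b (O): min(3, 8, 1) = 1
c (O): min(4, 9) = 4
North (X): max(0, 1, 4) = 4
d (O): min(9, 2) = 2
e (O): min(0, 4) = 0
South (X): max(2, 0) = 2
start (O): min(4, 2) = 2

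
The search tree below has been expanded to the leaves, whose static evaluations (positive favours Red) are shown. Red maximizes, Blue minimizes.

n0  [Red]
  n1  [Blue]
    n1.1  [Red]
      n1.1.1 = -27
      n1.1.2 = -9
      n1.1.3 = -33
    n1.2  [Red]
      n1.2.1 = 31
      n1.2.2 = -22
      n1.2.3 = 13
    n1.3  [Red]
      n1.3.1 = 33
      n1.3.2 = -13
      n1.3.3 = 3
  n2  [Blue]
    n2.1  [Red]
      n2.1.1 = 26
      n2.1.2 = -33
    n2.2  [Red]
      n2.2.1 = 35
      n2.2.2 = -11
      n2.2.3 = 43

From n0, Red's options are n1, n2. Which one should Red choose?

n1.1 (Red): max(-27, -9, -33) = -9
n1.2 (Red): max(31, -22, 13) = 31
n1.3 (Red): max(33, -13, 3) = 33
n1 (Blue): min(-9, 31, 33) = -9
n2.1 (Red): max(26, -33) = 26
n2.2 (Red): max(35, -11, 43) = 43
n2 (Blue): min(26, 43) = 26
n0 (Red): max(-9, 26) = 26
Red at n0 wants the highest of {n1=-9, n2=26}, so chooses n2.

n2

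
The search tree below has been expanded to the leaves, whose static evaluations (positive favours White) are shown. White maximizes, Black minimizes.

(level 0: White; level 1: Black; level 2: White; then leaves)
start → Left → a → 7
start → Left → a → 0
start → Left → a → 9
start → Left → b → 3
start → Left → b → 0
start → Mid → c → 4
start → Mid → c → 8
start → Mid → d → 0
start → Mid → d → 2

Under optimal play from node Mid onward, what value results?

2

c (White): max(4, 8) = 8
d (White): max(0, 2) = 2
Mid (Black): min(8, 2) = 2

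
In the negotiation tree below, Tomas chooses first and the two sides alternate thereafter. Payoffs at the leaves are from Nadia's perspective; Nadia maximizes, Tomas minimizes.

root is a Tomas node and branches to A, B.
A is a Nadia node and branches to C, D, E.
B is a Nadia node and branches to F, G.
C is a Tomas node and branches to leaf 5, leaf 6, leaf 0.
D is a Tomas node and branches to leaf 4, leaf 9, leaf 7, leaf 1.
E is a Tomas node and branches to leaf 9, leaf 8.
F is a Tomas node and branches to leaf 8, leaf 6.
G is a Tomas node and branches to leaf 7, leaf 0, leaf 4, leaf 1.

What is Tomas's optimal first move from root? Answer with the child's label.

B

C (Tomas): min(5, 6, 0) = 0
D (Tomas): min(4, 9, 7, 1) = 1
E (Tomas): min(9, 8) = 8
A (Nadia): max(0, 1, 8) = 8
F (Tomas): min(8, 6) = 6
G (Tomas): min(7, 0, 4, 1) = 0
B (Nadia): max(6, 0) = 6
root (Tomas): min(8, 6) = 6
Tomas at root wants the lowest of {A=8, B=6}, so chooses B.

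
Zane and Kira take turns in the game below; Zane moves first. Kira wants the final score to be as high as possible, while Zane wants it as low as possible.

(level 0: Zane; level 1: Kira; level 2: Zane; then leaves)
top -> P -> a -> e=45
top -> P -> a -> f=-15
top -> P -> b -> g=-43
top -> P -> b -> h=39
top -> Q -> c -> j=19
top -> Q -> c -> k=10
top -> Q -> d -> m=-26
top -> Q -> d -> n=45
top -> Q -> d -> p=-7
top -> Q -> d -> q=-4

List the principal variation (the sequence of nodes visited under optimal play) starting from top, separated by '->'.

a (Zane): min(45, -15) = -15
b (Zane): min(-43, 39) = -43
P (Kira): max(-15, -43) = -15
c (Zane): min(19, 10) = 10
d (Zane): min(-26, 45, -7, -4) = -26
Q (Kira): max(10, -26) = 10
top (Zane): min(-15, 10) = -15
At top, Zane picks P (lowest: -15).
At P, Kira picks a (highest: -15).
At a, Zane picks f (lowest: -15).
Terminal value -15.

top -> P -> a -> f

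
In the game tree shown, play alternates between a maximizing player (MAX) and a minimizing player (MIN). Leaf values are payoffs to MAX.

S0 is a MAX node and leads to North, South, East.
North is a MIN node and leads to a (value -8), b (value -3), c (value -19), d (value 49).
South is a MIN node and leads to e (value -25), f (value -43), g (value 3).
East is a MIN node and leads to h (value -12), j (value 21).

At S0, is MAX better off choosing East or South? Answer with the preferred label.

East

East (MIN): min(-12, 21) = -12
South (MIN): min(-25, -43, 3) = -43
MAX prefers the higher value; East=-12, South=-43. East is better since -12 > -43.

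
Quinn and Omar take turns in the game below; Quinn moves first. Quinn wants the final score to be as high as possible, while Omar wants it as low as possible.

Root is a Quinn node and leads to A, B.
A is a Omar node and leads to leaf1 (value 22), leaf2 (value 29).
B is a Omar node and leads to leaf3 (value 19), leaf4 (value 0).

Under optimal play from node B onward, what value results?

B (Omar): min(19, 0) = 0

0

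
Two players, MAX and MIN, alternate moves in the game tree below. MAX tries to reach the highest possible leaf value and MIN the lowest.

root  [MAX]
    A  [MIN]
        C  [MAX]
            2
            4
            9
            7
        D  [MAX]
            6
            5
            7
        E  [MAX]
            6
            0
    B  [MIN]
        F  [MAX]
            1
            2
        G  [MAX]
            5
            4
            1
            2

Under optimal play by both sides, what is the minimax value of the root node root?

C (MAX): max(2, 4, 9, 7) = 9
D (MAX): max(6, 5, 7) = 7
E (MAX): max(6, 0) = 6
A (MIN): min(9, 7, 6) = 6
F (MAX): max(1, 2) = 2
G (MAX): max(5, 4, 1, 2) = 5
B (MIN): min(2, 5) = 2
root (MAX): max(6, 2) = 6

6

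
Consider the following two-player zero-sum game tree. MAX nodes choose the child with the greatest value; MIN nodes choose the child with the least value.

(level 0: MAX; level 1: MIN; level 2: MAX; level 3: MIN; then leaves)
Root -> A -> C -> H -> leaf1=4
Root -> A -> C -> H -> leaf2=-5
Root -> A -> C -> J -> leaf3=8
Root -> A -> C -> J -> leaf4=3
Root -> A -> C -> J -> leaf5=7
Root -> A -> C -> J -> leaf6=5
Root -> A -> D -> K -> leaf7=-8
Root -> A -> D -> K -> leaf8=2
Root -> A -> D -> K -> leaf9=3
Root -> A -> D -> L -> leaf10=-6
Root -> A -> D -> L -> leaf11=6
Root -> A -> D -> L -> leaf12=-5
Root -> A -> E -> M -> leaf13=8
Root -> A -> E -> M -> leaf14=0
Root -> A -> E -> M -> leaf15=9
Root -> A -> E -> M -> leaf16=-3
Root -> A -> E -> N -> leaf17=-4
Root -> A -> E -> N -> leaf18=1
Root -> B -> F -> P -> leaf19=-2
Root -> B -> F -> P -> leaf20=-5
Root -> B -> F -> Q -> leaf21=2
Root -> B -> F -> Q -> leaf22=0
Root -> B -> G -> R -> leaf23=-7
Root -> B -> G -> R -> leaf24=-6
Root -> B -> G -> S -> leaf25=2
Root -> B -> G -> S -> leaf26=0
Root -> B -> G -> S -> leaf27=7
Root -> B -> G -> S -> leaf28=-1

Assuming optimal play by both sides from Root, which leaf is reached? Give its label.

H (MIN): min(4, -5) = -5
J (MIN): min(8, 3, 7, 5) = 3
C (MAX): max(-5, 3) = 3
K (MIN): min(-8, 2, 3) = -8
L (MIN): min(-6, 6, -5) = -6
D (MAX): max(-8, -6) = -6
M (MIN): min(8, 0, 9, -3) = -3
N (MIN): min(-4, 1) = -4
E (MAX): max(-3, -4) = -3
A (MIN): min(3, -6, -3) = -6
P (MIN): min(-2, -5) = -5
Q (MIN): min(2, 0) = 0
F (MAX): max(-5, 0) = 0
R (MIN): min(-7, -6) = -7
S (MIN): min(2, 0, 7, -1) = -1
G (MAX): max(-7, -1) = -1
B (MIN): min(0, -1) = -1
Root (MAX): max(-6, -1) = -1
At Root, MAX picks B (highest: -1).
At B, MIN picks G (lowest: -1).
At G, MAX picks S (highest: -1).
At S, MIN picks leaf28 (lowest: -1).
Terminal value -1.

leaf28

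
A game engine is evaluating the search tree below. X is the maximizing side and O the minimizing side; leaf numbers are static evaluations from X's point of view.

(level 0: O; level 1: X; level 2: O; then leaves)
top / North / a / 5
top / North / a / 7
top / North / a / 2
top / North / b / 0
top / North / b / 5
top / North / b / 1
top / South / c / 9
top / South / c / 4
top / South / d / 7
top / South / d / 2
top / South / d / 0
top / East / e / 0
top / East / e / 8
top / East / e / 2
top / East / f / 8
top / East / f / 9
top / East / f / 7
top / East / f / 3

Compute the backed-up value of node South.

4

c (O): min(9, 4) = 4
d (O): min(7, 2, 0) = 0
South (X): max(4, 0) = 4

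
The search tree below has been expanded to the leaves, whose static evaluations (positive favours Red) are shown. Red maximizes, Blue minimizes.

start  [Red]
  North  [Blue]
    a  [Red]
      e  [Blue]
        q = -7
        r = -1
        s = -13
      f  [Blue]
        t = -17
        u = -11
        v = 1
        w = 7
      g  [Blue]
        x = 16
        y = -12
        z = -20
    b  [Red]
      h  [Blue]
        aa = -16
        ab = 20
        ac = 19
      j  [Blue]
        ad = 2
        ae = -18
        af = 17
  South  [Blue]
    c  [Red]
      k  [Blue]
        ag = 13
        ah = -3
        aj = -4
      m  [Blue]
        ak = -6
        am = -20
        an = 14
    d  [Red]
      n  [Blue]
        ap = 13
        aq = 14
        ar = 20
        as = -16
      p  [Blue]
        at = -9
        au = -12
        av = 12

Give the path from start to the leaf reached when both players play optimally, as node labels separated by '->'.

e (Blue): min(-7, -1, -13) = -13
f (Blue): min(-17, -11, 1, 7) = -17
g (Blue): min(16, -12, -20) = -20
a (Red): max(-13, -17, -20) = -13
h (Blue): min(-16, 20, 19) = -16
j (Blue): min(2, -18, 17) = -18
b (Red): max(-16, -18) = -16
North (Blue): min(-13, -16) = -16
k (Blue): min(13, -3, -4) = -4
m (Blue): min(-6, -20, 14) = -20
c (Red): max(-4, -20) = -4
n (Blue): min(13, 14, 20, -16) = -16
p (Blue): min(-9, -12, 12) = -12
d (Red): max(-16, -12) = -12
South (Blue): min(-4, -12) = -12
start (Red): max(-16, -12) = -12
At start, Red picks South (highest: -12).
At South, Blue picks d (lowest: -12).
At d, Red picks p (highest: -12).
At p, Blue picks au (lowest: -12).
Terminal value -12.

start -> South -> d -> p -> au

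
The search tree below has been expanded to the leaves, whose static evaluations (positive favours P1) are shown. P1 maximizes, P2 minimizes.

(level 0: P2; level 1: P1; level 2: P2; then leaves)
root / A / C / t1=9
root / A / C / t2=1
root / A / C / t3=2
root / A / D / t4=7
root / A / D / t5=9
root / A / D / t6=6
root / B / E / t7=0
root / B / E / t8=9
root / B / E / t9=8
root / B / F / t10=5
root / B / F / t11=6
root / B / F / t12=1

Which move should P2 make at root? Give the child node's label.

C (P2): min(9, 1, 2) = 1
D (P2): min(7, 9, 6) = 6
A (P1): max(1, 6) = 6
E (P2): min(0, 9, 8) = 0
F (P2): min(5, 6, 1) = 1
B (P1): max(0, 1) = 1
root (P2): min(6, 1) = 1
P2 at root wants the lowest of {A=6, B=1}, so chooses B.

B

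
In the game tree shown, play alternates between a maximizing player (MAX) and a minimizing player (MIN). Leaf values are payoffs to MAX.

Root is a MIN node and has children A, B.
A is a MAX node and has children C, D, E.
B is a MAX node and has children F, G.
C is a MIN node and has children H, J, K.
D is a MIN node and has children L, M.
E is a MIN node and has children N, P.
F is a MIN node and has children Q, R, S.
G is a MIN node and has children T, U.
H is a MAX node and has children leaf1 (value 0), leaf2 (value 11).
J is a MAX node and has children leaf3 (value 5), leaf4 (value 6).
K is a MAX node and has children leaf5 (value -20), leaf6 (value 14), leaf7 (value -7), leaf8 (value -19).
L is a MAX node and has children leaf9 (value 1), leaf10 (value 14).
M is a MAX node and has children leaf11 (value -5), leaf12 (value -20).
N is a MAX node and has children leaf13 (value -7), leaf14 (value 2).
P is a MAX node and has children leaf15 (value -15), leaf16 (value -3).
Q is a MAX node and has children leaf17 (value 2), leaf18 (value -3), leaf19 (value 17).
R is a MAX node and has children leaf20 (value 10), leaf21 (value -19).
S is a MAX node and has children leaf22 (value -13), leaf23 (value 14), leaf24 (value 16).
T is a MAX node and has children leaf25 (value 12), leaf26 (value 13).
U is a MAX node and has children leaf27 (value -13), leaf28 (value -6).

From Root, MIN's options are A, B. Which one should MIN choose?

A

H (MAX): max(0, 11) = 11
J (MAX): max(5, 6) = 6
K (MAX): max(-20, 14, -7, -19) = 14
C (MIN): min(11, 6, 14) = 6
L (MAX): max(1, 14) = 14
M (MAX): max(-5, -20) = -5
D (MIN): min(14, -5) = -5
N (MAX): max(-7, 2) = 2
P (MAX): max(-15, -3) = -3
E (MIN): min(2, -3) = -3
A (MAX): max(6, -5, -3) = 6
Q (MAX): max(2, -3, 17) = 17
R (MAX): max(10, -19) = 10
S (MAX): max(-13, 14, 16) = 16
F (MIN): min(17, 10, 16) = 10
T (MAX): max(12, 13) = 13
U (MAX): max(-13, -6) = -6
G (MIN): min(13, -6) = -6
B (MAX): max(10, -6) = 10
Root (MIN): min(6, 10) = 6
MIN at Root wants the lowest of {A=6, B=10}, so chooses A.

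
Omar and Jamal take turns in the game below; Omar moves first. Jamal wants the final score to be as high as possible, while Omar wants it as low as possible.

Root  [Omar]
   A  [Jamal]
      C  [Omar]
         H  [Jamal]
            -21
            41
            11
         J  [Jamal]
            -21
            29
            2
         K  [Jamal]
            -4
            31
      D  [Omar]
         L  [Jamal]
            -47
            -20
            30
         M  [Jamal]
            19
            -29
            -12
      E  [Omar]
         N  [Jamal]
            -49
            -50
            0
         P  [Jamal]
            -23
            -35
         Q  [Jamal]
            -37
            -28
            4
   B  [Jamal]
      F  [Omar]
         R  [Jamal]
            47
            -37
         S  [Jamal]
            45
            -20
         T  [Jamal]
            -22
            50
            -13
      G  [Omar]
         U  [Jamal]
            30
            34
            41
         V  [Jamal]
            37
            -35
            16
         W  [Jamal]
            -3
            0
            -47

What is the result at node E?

-23

N (Jamal): max(-49, -50, 0) = 0
P (Jamal): max(-23, -35) = -23
Q (Jamal): max(-37, -28, 4) = 4
E (Omar): min(0, -23, 4) = -23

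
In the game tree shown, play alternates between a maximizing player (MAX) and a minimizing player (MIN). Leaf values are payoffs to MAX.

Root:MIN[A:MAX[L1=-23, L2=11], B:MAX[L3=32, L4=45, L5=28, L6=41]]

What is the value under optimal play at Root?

11

A (MAX): max(-23, 11) = 11
B (MAX): max(32, 45, 28, 41) = 45
Root (MIN): min(11, 45) = 11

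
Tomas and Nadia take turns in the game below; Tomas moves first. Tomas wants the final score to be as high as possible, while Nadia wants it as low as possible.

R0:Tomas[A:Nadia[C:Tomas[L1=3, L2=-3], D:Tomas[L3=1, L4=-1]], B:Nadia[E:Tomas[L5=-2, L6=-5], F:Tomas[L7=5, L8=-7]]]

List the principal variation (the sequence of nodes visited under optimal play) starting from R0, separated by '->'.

R0 -> A -> D -> L3

C (Tomas): max(3, -3) = 3
D (Tomas): max(1, -1) = 1
A (Nadia): min(3, 1) = 1
E (Tomas): max(-2, -5) = -2
F (Tomas): max(5, -7) = 5
B (Nadia): min(-2, 5) = -2
R0 (Tomas): max(1, -2) = 1
At R0, Tomas picks A (highest: 1).
At A, Nadia picks D (lowest: 1).
At D, Tomas picks L3 (highest: 1).
Terminal value 1.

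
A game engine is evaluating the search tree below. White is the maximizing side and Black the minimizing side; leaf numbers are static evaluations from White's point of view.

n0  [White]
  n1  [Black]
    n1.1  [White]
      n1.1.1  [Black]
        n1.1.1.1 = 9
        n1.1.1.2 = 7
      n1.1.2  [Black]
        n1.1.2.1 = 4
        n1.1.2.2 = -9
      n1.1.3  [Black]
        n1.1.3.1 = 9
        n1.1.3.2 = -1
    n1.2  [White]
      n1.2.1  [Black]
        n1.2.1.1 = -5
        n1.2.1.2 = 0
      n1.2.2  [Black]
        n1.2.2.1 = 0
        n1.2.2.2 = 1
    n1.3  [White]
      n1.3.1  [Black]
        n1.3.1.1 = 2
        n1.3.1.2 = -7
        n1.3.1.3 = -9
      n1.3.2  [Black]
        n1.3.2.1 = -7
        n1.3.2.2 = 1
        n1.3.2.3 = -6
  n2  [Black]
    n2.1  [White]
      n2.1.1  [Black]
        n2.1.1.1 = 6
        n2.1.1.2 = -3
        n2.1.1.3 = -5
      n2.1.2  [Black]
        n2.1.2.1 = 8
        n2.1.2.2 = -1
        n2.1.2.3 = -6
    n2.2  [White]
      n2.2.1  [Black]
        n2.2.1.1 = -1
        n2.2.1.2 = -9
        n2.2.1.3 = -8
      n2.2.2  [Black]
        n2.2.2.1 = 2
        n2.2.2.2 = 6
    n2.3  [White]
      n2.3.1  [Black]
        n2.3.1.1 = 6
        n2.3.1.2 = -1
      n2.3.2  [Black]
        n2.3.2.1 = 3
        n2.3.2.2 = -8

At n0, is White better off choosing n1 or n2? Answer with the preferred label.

n1.1.1 (Black): min(9, 7) = 7
n1.1.2 (Black): min(4, -9) = -9
n1.1.3 (Black): min(9, -1) = -1
n1.1 (White): max(7, -9, -1) = 7
n1.2.1 (Black): min(-5, 0) = -5
n1.2.2 (Black): min(0, 1) = 0
n1.2 (White): max(-5, 0) = 0
n1.3.1 (Black): min(2, -7, -9) = -9
n1.3.2 (Black): min(-7, 1, -6) = -7
n1.3 (White): max(-9, -7) = -7
n1 (Black): min(7, 0, -7) = -7
n2.1.1 (Black): min(6, -3, -5) = -5
n2.1.2 (Black): min(8, -1, -6) = -6
n2.1 (White): max(-5, -6) = -5
n2.2.1 (Black): min(-1, -9, -8) = -9
n2.2.2 (Black): min(2, 6) = 2
n2.2 (White): max(-9, 2) = 2
n2.3.1 (Black): min(6, -1) = -1
n2.3.2 (Black): min(3, -8) = -8
n2.3 (White): max(-1, -8) = -1
n2 (Black): min(-5, 2, -1) = -5
White prefers the higher value; n1=-7, n2=-5. n2 is better since -5 > -7.

n2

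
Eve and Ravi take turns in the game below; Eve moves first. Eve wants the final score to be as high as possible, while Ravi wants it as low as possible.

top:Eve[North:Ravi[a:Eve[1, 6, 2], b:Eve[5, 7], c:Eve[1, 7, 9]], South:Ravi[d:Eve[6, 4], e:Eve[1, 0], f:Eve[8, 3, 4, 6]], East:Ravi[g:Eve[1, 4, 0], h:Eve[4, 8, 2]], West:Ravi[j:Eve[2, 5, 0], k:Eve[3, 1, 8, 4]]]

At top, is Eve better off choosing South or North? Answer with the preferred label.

d (Eve): max(6, 4) = 6
e (Eve): max(1, 0) = 1
f (Eve): max(8, 3, 4, 6) = 8
South (Ravi): min(6, 1, 8) = 1
a (Eve): max(1, 6, 2) = 6
b (Eve): max(5, 7) = 7
c (Eve): max(1, 7, 9) = 9
North (Ravi): min(6, 7, 9) = 6
Eve prefers the higher value; South=1, North=6. North is better since 6 > 1.

North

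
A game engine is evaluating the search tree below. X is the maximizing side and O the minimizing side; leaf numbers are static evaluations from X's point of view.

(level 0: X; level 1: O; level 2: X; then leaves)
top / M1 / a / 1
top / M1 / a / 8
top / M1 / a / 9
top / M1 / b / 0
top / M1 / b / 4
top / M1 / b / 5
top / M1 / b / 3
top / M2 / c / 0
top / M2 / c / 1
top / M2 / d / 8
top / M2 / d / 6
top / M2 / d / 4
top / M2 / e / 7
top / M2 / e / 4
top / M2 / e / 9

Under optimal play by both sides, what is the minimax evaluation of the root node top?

a (X): max(1, 8, 9) = 9
b (X): max(0, 4, 5, 3) = 5
M1 (O): min(9, 5) = 5
c (X): max(0, 1) = 1
d (X): max(8, 6, 4) = 8
e (X): max(7, 4, 9) = 9
M2 (O): min(1, 8, 9) = 1
top (X): max(5, 1) = 5

5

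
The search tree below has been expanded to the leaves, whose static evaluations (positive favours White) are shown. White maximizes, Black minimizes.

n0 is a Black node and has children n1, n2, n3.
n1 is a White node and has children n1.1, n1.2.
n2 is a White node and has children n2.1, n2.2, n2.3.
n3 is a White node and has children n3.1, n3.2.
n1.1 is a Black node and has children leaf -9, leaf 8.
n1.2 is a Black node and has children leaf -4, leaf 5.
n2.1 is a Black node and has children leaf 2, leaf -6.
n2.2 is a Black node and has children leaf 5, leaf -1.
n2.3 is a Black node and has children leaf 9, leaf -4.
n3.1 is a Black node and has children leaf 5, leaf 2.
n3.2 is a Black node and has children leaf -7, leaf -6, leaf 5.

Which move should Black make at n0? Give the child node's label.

n1.1 (Black): min(-9, 8) = -9
n1.2 (Black): min(-4, 5) = -4
n1 (White): max(-9, -4) = -4
n2.1 (Black): min(2, -6) = -6
n2.2 (Black): min(5, -1) = -1
n2.3 (Black): min(9, -4) = -4
n2 (White): max(-6, -1, -4) = -1
n3.1 (Black): min(5, 2) = 2
n3.2 (Black): min(-7, -6, 5) = -7
n3 (White): max(2, -7) = 2
n0 (Black): min(-4, -1, 2) = -4
Black at n0 wants the lowest of {n1=-4, n2=-1, n3=2}, so chooses n1.

n1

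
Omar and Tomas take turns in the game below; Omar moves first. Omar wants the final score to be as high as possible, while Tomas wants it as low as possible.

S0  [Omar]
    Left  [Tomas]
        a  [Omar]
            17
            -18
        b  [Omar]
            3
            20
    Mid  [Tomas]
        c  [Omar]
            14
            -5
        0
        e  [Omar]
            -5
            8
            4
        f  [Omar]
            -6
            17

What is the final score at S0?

17

a (Omar): max(17, -18) = 17
b (Omar): max(3, 20) = 20
Left (Tomas): min(17, 20) = 17
c (Omar): max(14, -5) = 14
e (Omar): max(-5, 8, 4) = 8
f (Omar): max(-6, 17) = 17
Mid (Tomas): min(14, 0, 8, 17) = 0
S0 (Omar): max(17, 0) = 17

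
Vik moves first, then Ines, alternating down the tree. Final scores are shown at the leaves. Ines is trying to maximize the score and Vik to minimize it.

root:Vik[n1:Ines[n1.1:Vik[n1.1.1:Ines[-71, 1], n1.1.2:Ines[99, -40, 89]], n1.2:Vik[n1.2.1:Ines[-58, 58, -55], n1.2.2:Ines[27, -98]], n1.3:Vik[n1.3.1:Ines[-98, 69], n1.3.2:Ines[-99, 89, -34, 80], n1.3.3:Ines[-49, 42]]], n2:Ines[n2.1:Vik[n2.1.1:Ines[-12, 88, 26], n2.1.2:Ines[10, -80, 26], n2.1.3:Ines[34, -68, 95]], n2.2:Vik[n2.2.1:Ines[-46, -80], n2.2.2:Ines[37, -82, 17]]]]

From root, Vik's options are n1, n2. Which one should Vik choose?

n2

n1.1.1 (Ines): max(-71, 1) = 1
n1.1.2 (Ines): max(99, -40, 89) = 99
n1.1 (Vik): min(1, 99) = 1
n1.2.1 (Ines): max(-58, 58, -55) = 58
n1.2.2 (Ines): max(27, -98) = 27
n1.2 (Vik): min(58, 27) = 27
n1.3.1 (Ines): max(-98, 69) = 69
n1.3.2 (Ines): max(-99, 89, -34, 80) = 89
n1.3.3 (Ines): max(-49, 42) = 42
n1.3 (Vik): min(69, 89, 42) = 42
n1 (Ines): max(1, 27, 42) = 42
n2.1.1 (Ines): max(-12, 88, 26) = 88
n2.1.2 (Ines): max(10, -80, 26) = 26
n2.1.3 (Ines): max(34, -68, 95) = 95
n2.1 (Vik): min(88, 26, 95) = 26
n2.2.1 (Ines): max(-46, -80) = -46
n2.2.2 (Ines): max(37, -82, 17) = 37
n2.2 (Vik): min(-46, 37) = -46
n2 (Ines): max(26, -46) = 26
root (Vik): min(42, 26) = 26
Vik at root wants the lowest of {n1=42, n2=26}, so chooses n2.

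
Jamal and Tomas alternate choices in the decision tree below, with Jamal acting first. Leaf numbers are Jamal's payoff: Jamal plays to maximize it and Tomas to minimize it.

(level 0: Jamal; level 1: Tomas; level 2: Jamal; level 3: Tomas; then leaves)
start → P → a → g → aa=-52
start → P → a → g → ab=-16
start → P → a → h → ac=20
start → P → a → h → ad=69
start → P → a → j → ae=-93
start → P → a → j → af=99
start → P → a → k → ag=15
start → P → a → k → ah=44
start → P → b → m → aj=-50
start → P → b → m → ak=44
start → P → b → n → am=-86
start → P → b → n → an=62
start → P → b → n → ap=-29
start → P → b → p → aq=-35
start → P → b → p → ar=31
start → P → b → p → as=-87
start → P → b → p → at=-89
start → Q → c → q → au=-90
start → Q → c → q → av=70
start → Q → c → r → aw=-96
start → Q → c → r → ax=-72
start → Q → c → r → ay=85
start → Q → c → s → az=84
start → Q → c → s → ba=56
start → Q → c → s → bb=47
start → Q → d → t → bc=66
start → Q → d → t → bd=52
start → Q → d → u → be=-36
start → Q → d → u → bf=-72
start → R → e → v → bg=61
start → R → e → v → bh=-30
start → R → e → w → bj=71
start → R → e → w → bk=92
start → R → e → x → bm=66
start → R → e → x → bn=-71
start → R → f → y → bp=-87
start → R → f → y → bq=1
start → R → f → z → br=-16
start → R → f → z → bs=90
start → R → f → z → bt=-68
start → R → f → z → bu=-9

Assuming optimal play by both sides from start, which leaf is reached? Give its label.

bb

g (Tomas): min(-52, -16) = -52
h (Tomas): min(20, 69) = 20
j (Tomas): min(-93, 99) = -93
k (Tomas): min(15, 44) = 15
a (Jamal): max(-52, 20, -93, 15) = 20
m (Tomas): min(-50, 44) = -50
n (Tomas): min(-86, 62, -29) = -86
p (Tomas): min(-35, 31, -87, -89) = -89
b (Jamal): max(-50, -86, -89) = -50
P (Tomas): min(20, -50) = -50
q (Tomas): min(-90, 70) = -90
r (Tomas): min(-96, -72, 85) = -96
s (Tomas): min(84, 56, 47) = 47
c (Jamal): max(-90, -96, 47) = 47
t (Tomas): min(66, 52) = 52
u (Tomas): min(-36, -72) = -72
d (Jamal): max(52, -72) = 52
Q (Tomas): min(47, 52) = 47
v (Tomas): min(61, -30) = -30
w (Tomas): min(71, 92) = 71
x (Tomas): min(66, -71) = -71
e (Jamal): max(-30, 71, -71) = 71
y (Tomas): min(-87, 1) = -87
z (Tomas): min(-16, 90, -68, -9) = -68
f (Jamal): max(-87, -68) = -68
R (Tomas): min(71, -68) = -68
start (Jamal): max(-50, 47, -68) = 47
At start, Jamal picks Q (highest: 47).
At Q, Tomas picks c (lowest: 47).
At c, Jamal picks s (highest: 47).
At s, Tomas picks bb (lowest: 47).
Terminal value 47.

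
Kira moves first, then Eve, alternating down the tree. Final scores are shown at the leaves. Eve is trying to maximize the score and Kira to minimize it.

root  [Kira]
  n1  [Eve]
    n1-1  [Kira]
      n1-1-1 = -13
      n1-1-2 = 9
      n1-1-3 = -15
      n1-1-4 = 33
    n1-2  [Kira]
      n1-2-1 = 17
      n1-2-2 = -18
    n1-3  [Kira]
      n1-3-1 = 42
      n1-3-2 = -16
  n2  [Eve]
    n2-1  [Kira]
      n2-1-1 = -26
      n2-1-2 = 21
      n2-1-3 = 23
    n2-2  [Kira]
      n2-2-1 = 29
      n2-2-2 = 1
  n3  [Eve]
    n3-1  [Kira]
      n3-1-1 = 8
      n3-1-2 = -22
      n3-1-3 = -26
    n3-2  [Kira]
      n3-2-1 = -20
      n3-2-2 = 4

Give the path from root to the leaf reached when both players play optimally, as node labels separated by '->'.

n1-1 (Kira): min(-13, 9, -15, 33) = -15
n1-2 (Kira): min(17, -18) = -18
n1-3 (Kira): min(42, -16) = -16
n1 (Eve): max(-15, -18, -16) = -15
n2-1 (Kira): min(-26, 21, 23) = -26
n2-2 (Kira): min(29, 1) = 1
n2 (Eve): max(-26, 1) = 1
n3-1 (Kira): min(8, -22, -26) = -26
n3-2 (Kira): min(-20, 4) = -20
n3 (Eve): max(-26, -20) = -20
root (Kira): min(-15, 1, -20) = -20
At root, Kira picks n3 (lowest: -20).
At n3, Eve picks n3-2 (highest: -20).
At n3-2, Kira picks n3-2-1 (lowest: -20).
Terminal value -20.

root -> n3 -> n3-2 -> n3-2-1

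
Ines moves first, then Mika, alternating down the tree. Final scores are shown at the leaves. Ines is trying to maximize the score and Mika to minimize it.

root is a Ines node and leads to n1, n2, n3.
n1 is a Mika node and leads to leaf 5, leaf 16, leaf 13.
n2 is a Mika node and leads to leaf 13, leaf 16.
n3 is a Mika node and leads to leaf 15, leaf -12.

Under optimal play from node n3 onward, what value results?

n3 (Mika): min(15, -12) = -12

-12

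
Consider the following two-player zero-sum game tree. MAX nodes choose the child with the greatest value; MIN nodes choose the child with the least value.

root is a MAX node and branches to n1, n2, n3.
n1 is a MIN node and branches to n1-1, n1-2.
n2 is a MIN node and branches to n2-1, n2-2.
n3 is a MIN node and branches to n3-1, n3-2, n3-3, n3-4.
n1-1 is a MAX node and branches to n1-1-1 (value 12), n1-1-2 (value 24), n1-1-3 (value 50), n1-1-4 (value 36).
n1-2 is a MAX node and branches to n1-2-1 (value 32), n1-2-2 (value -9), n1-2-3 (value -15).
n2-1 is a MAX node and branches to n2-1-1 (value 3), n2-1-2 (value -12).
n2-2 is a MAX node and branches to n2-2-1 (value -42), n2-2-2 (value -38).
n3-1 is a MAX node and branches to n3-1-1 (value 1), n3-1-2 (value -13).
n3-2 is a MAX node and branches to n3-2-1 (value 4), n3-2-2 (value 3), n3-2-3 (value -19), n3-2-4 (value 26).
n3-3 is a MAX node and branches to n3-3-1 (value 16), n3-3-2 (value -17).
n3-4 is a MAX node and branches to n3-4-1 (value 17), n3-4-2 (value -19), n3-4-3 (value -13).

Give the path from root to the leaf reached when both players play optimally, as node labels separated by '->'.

n1-1 (MAX): max(12, 24, 50, 36) = 50
n1-2 (MAX): max(32, -9, -15) = 32
n1 (MIN): min(50, 32) = 32
n2-1 (MAX): max(3, -12) = 3
n2-2 (MAX): max(-42, -38) = -38
n2 (MIN): min(3, -38) = -38
n3-1 (MAX): max(1, -13) = 1
n3-2 (MAX): max(4, 3, -19, 26) = 26
n3-3 (MAX): max(16, -17) = 16
n3-4 (MAX): max(17, -19, -13) = 17
n3 (MIN): min(1, 26, 16, 17) = 1
root (MAX): max(32, -38, 1) = 32
At root, MAX picks n1 (highest: 32).
At n1, MIN picks n1-2 (lowest: 32).
At n1-2, MAX picks n1-2-1 (highest: 32).
Terminal value 32.

root -> n1 -> n1-2 -> n1-2-1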